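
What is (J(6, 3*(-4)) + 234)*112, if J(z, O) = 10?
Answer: 27328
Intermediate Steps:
(J(6, 3*(-4)) + 234)*112 = (10 + 234)*112 = 244*112 = 27328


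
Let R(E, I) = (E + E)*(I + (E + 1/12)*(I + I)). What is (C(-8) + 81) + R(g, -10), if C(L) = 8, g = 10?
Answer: -12433/3 ≈ -4144.3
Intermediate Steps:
R(E, I) = 2*E*(I + 2*I*(1/12 + E)) (R(E, I) = (2*E)*(I + (E + 1/12)*(2*I)) = (2*E)*(I + (1/12 + E)*(2*I)) = (2*E)*(I + 2*I*(1/12 + E)) = 2*E*(I + 2*I*(1/12 + E)))
(C(-8) + 81) + R(g, -10) = (8 + 81) + (⅓)*10*(-10)*(7 + 12*10) = 89 + (⅓)*10*(-10)*(7 + 120) = 89 + (⅓)*10*(-10)*127 = 89 - 12700/3 = -12433/3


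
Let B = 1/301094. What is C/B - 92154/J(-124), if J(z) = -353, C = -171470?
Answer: -18224891535386/353 ≈ -5.1629e+10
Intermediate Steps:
B = 1/301094 ≈ 3.3212e-6
C/B - 92154/J(-124) = -171470/1/301094 - 92154/(-353) = -171470*301094 - 92154*(-1/353) = -51628588180 + 92154/353 = -18224891535386/353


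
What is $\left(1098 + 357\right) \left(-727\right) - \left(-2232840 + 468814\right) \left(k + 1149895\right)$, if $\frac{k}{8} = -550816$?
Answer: $-5744786342243$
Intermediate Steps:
$k = -4406528$ ($k = 8 \left(-550816\right) = -4406528$)
$\left(1098 + 357\right) \left(-727\right) - \left(-2232840 + 468814\right) \left(k + 1149895\right) = \left(1098 + 357\right) \left(-727\right) - \left(-2232840 + 468814\right) \left(-4406528 + 1149895\right) = 1455 \left(-727\right) - \left(-1764026\right) \left(-3256633\right) = -1057785 - 5744785284458 = -5744786342243$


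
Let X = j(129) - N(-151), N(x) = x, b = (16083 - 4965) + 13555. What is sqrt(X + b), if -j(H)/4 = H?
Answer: 2*sqrt(6077) ≈ 155.91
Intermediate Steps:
b = 24673 (b = 11118 + 13555 = 24673)
j(H) = -4*H
X = -365 (X = -4*129 - 1*(-151) = -516 + 151 = -365)
sqrt(X + b) = sqrt(-365 + 24673) = sqrt(24308) = 2*sqrt(6077)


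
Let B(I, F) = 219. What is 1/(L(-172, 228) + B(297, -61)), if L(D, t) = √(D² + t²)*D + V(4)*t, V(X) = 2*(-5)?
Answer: 2061/2408859991 - 688*√5098/2408859991 ≈ -1.9537e-5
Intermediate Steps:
V(X) = -10
L(D, t) = -10*t + D*√(D² + t²) (L(D, t) = √(D² + t²)*D - 10*t = D*√(D² + t²) - 10*t = -10*t + D*√(D² + t²))
1/(L(-172, 228) + B(297, -61)) = 1/((-10*228 - 172*√((-172)² + 228²)) + 219) = 1/((-2280 - 172*√(29584 + 51984)) + 219) = 1/((-2280 - 688*√5098) + 219) = 1/(-2061 - 688*√5098)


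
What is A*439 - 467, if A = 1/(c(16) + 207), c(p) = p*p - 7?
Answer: -212513/456 ≈ -466.04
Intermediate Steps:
c(p) = -7 + p² (c(p) = p² - 7 = -7 + p²)
A = 1/456 (A = 1/((-7 + 16²) + 207) = 1/((-7 + 256) + 207) = 1/(249 + 207) = 1/456 ≈ 0.0021930)
A*439 - 467 = (1/456)*439 - 467 = 439/456 - 467 = -212513/456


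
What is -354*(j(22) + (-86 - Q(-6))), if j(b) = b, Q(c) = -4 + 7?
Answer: 23718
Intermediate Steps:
Q(c) = 3
-354*(j(22) + (-86 - Q(-6))) = -354*(22 + (-86 - 1*3)) = -354*(22 + (-86 - 3)) = -354*(22 - 89) = -354*(-67) = 23718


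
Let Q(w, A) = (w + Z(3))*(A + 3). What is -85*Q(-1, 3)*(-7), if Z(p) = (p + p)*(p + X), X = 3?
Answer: 124950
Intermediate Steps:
Z(p) = 2*p*(3 + p) (Z(p) = (p + p)*(p + 3) = (2*p)*(3 + p) = 2*p*(3 + p))
Q(w, A) = (3 + A)*(36 + w) (Q(w, A) = (w + 2*3*(3 + 3))*(A + 3) = (w + 2*3*6)*(3 + A) = (w + 36)*(3 + A) = (36 + w)*(3 + A) = (3 + A)*(36 + w))
-85*Q(-1, 3)*(-7) = -85*(108 + 3*(-1) + 36*3 + 3*(-1))*(-7) = -85*(108 - 3 + 108 - 3)*(-7) = -85*210*(-7) = -17850*(-7) = 124950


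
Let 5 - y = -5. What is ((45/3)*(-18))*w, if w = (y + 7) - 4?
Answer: -3510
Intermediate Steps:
y = 10 (y = 5 - 1*(-5) = 5 + 5 = 10)
w = 13 (w = (10 + 7) - 4 = 17 - 4 = 13)
((45/3)*(-18))*w = ((45/3)*(-18))*13 = ((45*(⅓))*(-18))*13 = (15*(-18))*13 = -270*13 = -3510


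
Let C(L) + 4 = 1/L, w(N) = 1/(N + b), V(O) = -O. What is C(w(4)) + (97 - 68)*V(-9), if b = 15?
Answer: 276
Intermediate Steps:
w(N) = 1/(15 + N) (w(N) = 1/(N + 15) = 1/(15 + N))
C(L) = -4 + 1/L
C(w(4)) + (97 - 68)*V(-9) = (-4 + 1/(1/(15 + 4))) + (97 - 68)*(-1*(-9)) = (-4 + 1/(1/19)) + 29*9 = (-4 + 1/(1/19)) + 261 = (-4 + 19) + 261 = 15 + 261 = 276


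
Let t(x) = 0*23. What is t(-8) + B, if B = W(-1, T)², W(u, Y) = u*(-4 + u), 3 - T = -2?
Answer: 25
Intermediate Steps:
T = 5 (T = 3 - 1*(-2) = 3 + 2 = 5)
t(x) = 0
B = 25 (B = (-(-4 - 1))² = (-1*(-5))² = 5² = 25)
t(-8) + B = 0 + 25 = 25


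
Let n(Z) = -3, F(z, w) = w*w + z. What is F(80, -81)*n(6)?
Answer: -19923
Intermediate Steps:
F(z, w) = z + w² (F(z, w) = w² + z = z + w²)
F(80, -81)*n(6) = (80 + (-81)²)*(-3) = (80 + 6561)*(-3) = 6641*(-3) = -19923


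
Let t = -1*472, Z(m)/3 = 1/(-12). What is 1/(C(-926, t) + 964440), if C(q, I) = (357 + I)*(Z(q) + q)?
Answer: 4/4283835 ≈ 9.3374e-7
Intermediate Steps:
Z(m) = -1/4 (Z(m) = 3/(-12) = 3*(-1/12) = -1/4)
t = -472
C(q, I) = (357 + I)*(-1/4 + q)
1/(C(-926, t) + 964440) = 1/((-357/4 + 357*(-926) - 1/4*(-472) - 472*(-926)) + 964440) = 1/((-357/4 - 330582 + 118 + 437072) + 964440) = 1/(426075/4 + 964440) = 1/(4283835/4) = 4/4283835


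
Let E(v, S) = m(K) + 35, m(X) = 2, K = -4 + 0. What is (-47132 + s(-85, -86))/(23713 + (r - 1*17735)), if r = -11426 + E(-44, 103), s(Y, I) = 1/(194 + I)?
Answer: 5090255/584388 ≈ 8.7104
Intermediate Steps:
K = -4
E(v, S) = 37 (E(v, S) = 2 + 35 = 37)
r = -11389 (r = -11426 + 37 = -11389)
(-47132 + s(-85, -86))/(23713 + (r - 1*17735)) = (-47132 + 1/(194 - 86))/(23713 + (-11389 - 1*17735)) = (-47132 + 1/108)/(23713 + (-11389 - 17735)) = (-47132 + 1/108)/(23713 - 29124) = -5090255/108/(-5411) = -5090255/108*(-1/5411) = 5090255/584388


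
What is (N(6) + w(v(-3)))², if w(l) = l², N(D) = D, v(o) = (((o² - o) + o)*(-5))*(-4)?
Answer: 1050148836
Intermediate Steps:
v(o) = 20*o² (v(o) = (o²*(-5))*(-4) = -5*o²*(-4) = 20*o²)
(N(6) + w(v(-3)))² = (6 + (20*(-3)²)²)² = (6 + (20*9)²)² = (6 + 180²)² = (6 + 32400)² = 32406² = 1050148836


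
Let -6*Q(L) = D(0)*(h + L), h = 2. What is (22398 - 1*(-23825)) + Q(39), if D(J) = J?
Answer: 46223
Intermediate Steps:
Q(L) = 0 (Q(L) = -0*(2 + L) = -⅙*0 = 0)
(22398 - 1*(-23825)) + Q(39) = (22398 - 1*(-23825)) + 0 = (22398 + 23825) + 0 = 46223 + 0 = 46223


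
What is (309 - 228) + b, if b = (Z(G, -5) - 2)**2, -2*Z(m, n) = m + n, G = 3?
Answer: 82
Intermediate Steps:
Z(m, n) = -m/2 - n/2 (Z(m, n) = -(m + n)/2 = -m/2 - n/2)
b = 1 (b = ((-1/2*3 - 1/2*(-5)) - 2)**2 = ((-3/2 + 5/2) - 2)**2 = (1 - 2)**2 = (-1)**2 = 1)
(309 - 228) + b = (309 - 228) + 1 = 81 + 1 = 82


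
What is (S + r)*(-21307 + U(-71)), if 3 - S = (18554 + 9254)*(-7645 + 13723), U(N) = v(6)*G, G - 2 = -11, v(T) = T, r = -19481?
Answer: 3610788719222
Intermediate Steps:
G = -9 (G = 2 - 11 = -9)
U(N) = -54 (U(N) = 6*(-9) = -54)
S = -169017021 (S = 3 - (18554 + 9254)*(-7645 + 13723) = 3 - 27808*6078 = 3 - 1*169017024 = 3 - 169017024 = -169017021)
(S + r)*(-21307 + U(-71)) = (-169017021 - 19481)*(-21307 - 54) = -169036502*(-21361) = 3610788719222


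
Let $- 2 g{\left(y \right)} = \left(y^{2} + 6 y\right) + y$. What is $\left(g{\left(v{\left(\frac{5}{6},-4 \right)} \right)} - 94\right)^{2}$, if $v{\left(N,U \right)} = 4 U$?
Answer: $27556$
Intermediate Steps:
$g{\left(y \right)} = - \frac{7 y}{2} - \frac{y^{2}}{2}$ ($g{\left(y \right)} = - \frac{\left(y^{2} + 6 y\right) + y}{2} = - \frac{y^{2} + 7 y}{2} = - \frac{7 y}{2} - \frac{y^{2}}{2}$)
$\left(g{\left(v{\left(\frac{5}{6},-4 \right)} \right)} - 94\right)^{2} = \left(- \frac{4 \left(-4\right) \left(7 + 4 \left(-4\right)\right)}{2} - 94\right)^{2} = \left(\left(- \frac{1}{2}\right) \left(-16\right) \left(7 - 16\right) - 94\right)^{2} = \left(\left(- \frac{1}{2}\right) \left(-16\right) \left(-9\right) - 94\right)^{2} = \left(-72 - 94\right)^{2} = \left(-166\right)^{2} = 27556$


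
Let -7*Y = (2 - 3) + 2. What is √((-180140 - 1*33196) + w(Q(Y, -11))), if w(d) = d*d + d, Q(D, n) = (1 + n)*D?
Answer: I*√10453294/7 ≈ 461.88*I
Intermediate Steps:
Y = -⅐ (Y = -((2 - 3) + 2)/7 = -(-1 + 2)/7 = -⅐*1 = -⅐ ≈ -0.14286)
Q(D, n) = D*(1 + n)
w(d) = d + d² (w(d) = d² + d = d + d²)
√((-180140 - 1*33196) + w(Q(Y, -11))) = √((-180140 - 1*33196) + (-(1 - 11)/7)*(1 - (1 - 11)/7)) = √((-180140 - 33196) + (-⅐*(-10))*(1 - ⅐*(-10))) = √(-213336 + 10*(1 + 10/7)/7) = √(-213336 + (10/7)*(17/7)) = √(-213336 + 170/49) = √(-10453294/49) = I*√10453294/7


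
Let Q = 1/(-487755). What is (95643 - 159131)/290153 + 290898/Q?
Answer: -41168925361123958/290153 ≈ -1.4189e+11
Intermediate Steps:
Q = -1/487755 ≈ -2.0502e-6
(95643 - 159131)/290153 + 290898/Q = (95643 - 159131)/290153 + 290898/(-1/487755) = -63488*1/290153 + 290898*(-487755) = -63488/290153 - 141886953990 = -41168925361123958/290153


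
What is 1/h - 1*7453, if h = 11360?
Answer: -84666079/11360 ≈ -7453.0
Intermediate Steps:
1/h - 1*7453 = 1/11360 - 1*7453 = 1/11360 - 7453 = -84666079/11360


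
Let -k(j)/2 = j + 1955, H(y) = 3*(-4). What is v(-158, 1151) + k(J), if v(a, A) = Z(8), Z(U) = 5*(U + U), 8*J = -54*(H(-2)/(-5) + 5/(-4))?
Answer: -152579/40 ≈ -3814.5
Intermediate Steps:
H(y) = -12
J = -621/80 (J = (-54*(-12/(-5) + 5/(-4)))/8 = (-54*(-12*(-⅕) + 5*(-¼)))/8 = (-54*(12/5 - 5/4))/8 = (-54*23/20)/8 = (⅛)*(-621/10) = -621/80 ≈ -7.7625)
Z(U) = 10*U (Z(U) = 5*(2*U) = 10*U)
v(a, A) = 80 (v(a, A) = 10*8 = 80)
k(j) = -3910 - 2*j (k(j) = -2*(j + 1955) = -2*(1955 + j) = -3910 - 2*j)
v(-158, 1151) + k(J) = 80 + (-3910 - 2*(-621/80)) = 80 + (-3910 + 621/40) = 80 - 155779/40 = -152579/40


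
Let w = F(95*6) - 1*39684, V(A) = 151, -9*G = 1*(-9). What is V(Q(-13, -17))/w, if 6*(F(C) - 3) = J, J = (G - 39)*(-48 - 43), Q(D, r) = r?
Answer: -453/117314 ≈ -0.0038614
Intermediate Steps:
G = 1 (G = -(-9)/9 = -1/9*(-9) = 1)
J = 3458 (J = (1 - 39)*(-48 - 43) = -38*(-91) = 3458)
F(C) = 1738/3 (F(C) = 3 + (1/6)*3458 = 3 + 1729/3 = 1738/3)
w = -117314/3 (w = 1738/3 - 1*39684 = 1738/3 - 39684 = -117314/3 ≈ -39105.)
V(Q(-13, -17))/w = 151/(-117314/3) = 151*(-3/117314) = -453/117314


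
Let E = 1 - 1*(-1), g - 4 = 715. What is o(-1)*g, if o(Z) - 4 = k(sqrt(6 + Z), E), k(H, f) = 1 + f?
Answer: 5033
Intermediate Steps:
g = 719 (g = 4 + 715 = 719)
E = 2 (E = 1 + 1 = 2)
o(Z) = 7 (o(Z) = 4 + (1 + 2) = 4 + 3 = 7)
o(-1)*g = 7*719 = 5033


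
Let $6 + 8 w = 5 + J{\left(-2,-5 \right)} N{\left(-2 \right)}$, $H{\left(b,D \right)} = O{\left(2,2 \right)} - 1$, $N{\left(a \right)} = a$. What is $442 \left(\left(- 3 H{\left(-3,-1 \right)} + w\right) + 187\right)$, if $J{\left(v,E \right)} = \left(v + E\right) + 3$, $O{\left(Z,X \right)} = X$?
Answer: $\frac{326859}{4} \approx 81715.0$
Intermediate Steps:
$J{\left(v,E \right)} = 3 + E + v$ ($J{\left(v,E \right)} = \left(E + v\right) + 3 = 3 + E + v$)
$H{\left(b,D \right)} = 1$ ($H{\left(b,D \right)} = 2 - 1 = 1$)
$w = \frac{7}{8}$ ($w = - \frac{3}{4} + \frac{5 + \left(3 - 5 - 2\right) \left(-2\right)}{8} = - \frac{3}{4} + \frac{5 - -8}{8} = - \frac{3}{4} + \frac{5 + 8}{8} = - \frac{3}{4} + \frac{1}{8} \cdot 13 = - \frac{3}{4} + \frac{13}{8} = \frac{7}{8} \approx 0.875$)
$442 \left(\left(- 3 H{\left(-3,-1 \right)} + w\right) + 187\right) = 442 \left(\left(\left(-3\right) 1 + \frac{7}{8}\right) + 187\right) = 442 \left(\left(-3 + \frac{7}{8}\right) + 187\right) = 442 \left(- \frac{17}{8} + 187\right) = 442 \cdot \frac{1479}{8} = \frac{326859}{4}$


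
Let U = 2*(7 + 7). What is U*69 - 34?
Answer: 1898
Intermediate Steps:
U = 28 (U = 2*14 = 28)
U*69 - 34 = 28*69 - 34 = 1932 - 34 = 1898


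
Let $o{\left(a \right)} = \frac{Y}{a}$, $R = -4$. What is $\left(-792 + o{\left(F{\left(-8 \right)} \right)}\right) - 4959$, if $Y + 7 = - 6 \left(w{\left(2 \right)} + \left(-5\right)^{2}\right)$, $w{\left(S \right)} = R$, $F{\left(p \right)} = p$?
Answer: $- \frac{45875}{8} \approx -5734.4$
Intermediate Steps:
$w{\left(S \right)} = -4$
$Y = -133$ ($Y = -7 - 6 \left(-4 + \left(-5\right)^{2}\right) = -7 - 6 \left(-4 + 25\right) = -7 - 126 = -133$)
$o{\left(a \right)} = - \frac{133}{a}$
$\left(-792 + o{\left(F{\left(-8 \right)} \right)}\right) - 4959 = \left(-792 - \frac{133}{-8}\right) - 4959 = \left(-792 - - \frac{133}{8}\right) - 4959 = \left(-792 + \frac{133}{8}\right) - 4959 = - \frac{6203}{8} - 4959 = - \frac{45875}{8}$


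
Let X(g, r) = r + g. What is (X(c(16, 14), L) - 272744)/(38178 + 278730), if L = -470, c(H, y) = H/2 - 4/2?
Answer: -68302/79227 ≈ -0.86211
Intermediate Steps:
c(H, y) = -2 + H/2 (c(H, y) = H*(½) - 4*½ = H/2 - 2 = -2 + H/2)
X(g, r) = g + r
(X(c(16, 14), L) - 272744)/(38178 + 278730) = (((-2 + (½)*16) - 470) - 272744)/(38178 + 278730) = (((-2 + 8) - 470) - 272744)/316908 = ((6 - 470) - 272744)*(1/316908) = (-464 - 272744)*(1/316908) = -273208*1/316908 = -68302/79227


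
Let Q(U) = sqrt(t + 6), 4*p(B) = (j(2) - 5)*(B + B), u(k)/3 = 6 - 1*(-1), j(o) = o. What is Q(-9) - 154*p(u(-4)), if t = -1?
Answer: 4851 + sqrt(5) ≈ 4853.2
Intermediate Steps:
u(k) = 21 (u(k) = 3*(6 - 1*(-1)) = 3*(6 + 1) = 3*7 = 21)
p(B) = -3*B/2 (p(B) = ((2 - 5)*(B + B))/4 = (-6*B)/4 = -3*B/2)
Q(U) = sqrt(5) (Q(U) = sqrt(-1 + 6) = sqrt(5))
Q(-9) - 154*p(u(-4)) = sqrt(5) - (-231)*21 = sqrt(5) - 154*(-63/2) = sqrt(5) + 4851 = 4851 + sqrt(5)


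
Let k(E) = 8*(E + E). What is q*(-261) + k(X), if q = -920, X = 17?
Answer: 240392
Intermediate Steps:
k(E) = 16*E (k(E) = 8*(2*E) = 16*E)
q*(-261) + k(X) = -920*(-261) + 16*17 = 240120 + 272 = 240392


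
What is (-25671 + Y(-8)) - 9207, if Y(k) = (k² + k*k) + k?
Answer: -34758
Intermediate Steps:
Y(k) = k + 2*k² (Y(k) = (k² + k²) + k = 2*k² + k = k + 2*k²)
(-25671 + Y(-8)) - 9207 = (-25671 - 8*(1 + 2*(-8))) - 9207 = (-25671 - 8*(1 - 16)) - 9207 = (-25671 - 8*(-15)) - 9207 = (-25671 + 120) - 9207 = -25551 - 9207 = -34758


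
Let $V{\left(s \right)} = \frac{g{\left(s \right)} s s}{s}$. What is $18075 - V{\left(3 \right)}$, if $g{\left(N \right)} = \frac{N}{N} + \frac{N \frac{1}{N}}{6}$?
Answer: $\frac{36143}{2} \approx 18072.0$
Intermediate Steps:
$g{\left(N \right)} = \frac{7}{6}$ ($g{\left(N \right)} = 1 + 1 \cdot \frac{1}{6} = 1 + \frac{1}{6} = \frac{7}{6}$)
$V{\left(s \right)} = \frac{7 s}{6}$ ($V{\left(s \right)} = \frac{\frac{7 s}{6} s}{s} = \frac{\frac{7}{6} s^{2}}{s} = \frac{7 s}{6}$)
$18075 - V{\left(3 \right)} = 18075 - \frac{7}{6} \cdot 3 = 18075 - \frac{7}{2} = \frac{36143}{2}$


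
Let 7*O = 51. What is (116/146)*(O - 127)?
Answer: -48604/511 ≈ -95.115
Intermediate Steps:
O = 51/7 (O = (⅐)*51 = 51/7 ≈ 7.2857)
(116/146)*(O - 127) = (116/146)*(51/7 - 127) = (116*(1/146))*(-838/7) = (58/73)*(-838/7) = -48604/511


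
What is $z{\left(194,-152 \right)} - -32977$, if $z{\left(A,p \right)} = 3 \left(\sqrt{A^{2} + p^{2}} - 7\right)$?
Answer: $32956 + 6 \sqrt{15185} \approx 33695.0$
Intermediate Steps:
$z{\left(A,p \right)} = -21 + 3 \sqrt{A^{2} + p^{2}}$ ($z{\left(A,p \right)} = 3 \left(-7 + \sqrt{A^{2} + p^{2}}\right) = -21 + 3 \sqrt{A^{2} + p^{2}}$)
$z{\left(194,-152 \right)} - -32977 = \left(-21 + 3 \sqrt{194^{2} + \left(-152\right)^{2}}\right) - -32977 = \left(-21 + 3 \sqrt{37636 + 23104}\right) + 32977 = \left(-21 + 3 \sqrt{60740}\right) + 32977 = \left(-21 + 3 \cdot 2 \sqrt{15185}\right) + 32977 = \left(-21 + 6 \sqrt{15185}\right) + 32977 = 32956 + 6 \sqrt{15185}$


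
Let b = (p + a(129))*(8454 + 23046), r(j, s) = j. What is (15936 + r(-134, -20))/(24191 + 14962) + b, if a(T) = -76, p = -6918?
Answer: -8625836567198/39153 ≈ -2.2031e+8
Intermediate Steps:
b = -220311000 (b = (-6918 - 76)*(8454 + 23046) = -6994*31500 = -220311000)
(15936 + r(-134, -20))/(24191 + 14962) + b = (15936 - 134)/(24191 + 14962) - 220311000 = 15802/39153 - 220311000 = -8625836567198/39153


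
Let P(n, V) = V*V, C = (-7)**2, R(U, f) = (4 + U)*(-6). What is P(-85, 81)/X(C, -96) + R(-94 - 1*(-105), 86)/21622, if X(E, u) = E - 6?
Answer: 70929036/464873 ≈ 152.58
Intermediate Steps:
R(U, f) = -24 - 6*U
C = 49
X(E, u) = -6 + E
P(n, V) = V**2
P(-85, 81)/X(C, -96) + R(-94 - 1*(-105), 86)/21622 = 81**2/(-6 + 49) + (-24 - 6*(-94 - 1*(-105)))/21622 = 6561/43 + (-24 - 6*(-94 + 105))*(1/21622) = 6561*(1/43) + (-24 - 6*11)*(1/21622) = 6561/43 + (-24 - 66)*(1/21622) = 6561/43 - 90*1/21622 = 6561/43 - 45/10811 = 70929036/464873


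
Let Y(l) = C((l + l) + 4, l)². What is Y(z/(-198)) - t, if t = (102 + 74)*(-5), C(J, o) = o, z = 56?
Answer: 8625664/9801 ≈ 880.08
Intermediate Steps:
t = -880 (t = 176*(-5) = -880)
Y(l) = l²
Y(z/(-198)) - t = (56/(-198))² - 1*(-880) = (56*(-1/198))² + 880 = (-28/99)² + 880 = 784/9801 + 880 = 8625664/9801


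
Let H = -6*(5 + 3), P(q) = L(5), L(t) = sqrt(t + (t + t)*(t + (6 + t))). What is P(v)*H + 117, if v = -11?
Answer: 117 - 48*sqrt(165) ≈ -499.57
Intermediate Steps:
L(t) = sqrt(t + 2*t*(6 + 2*t)) (L(t) = sqrt(t + (2*t)*(6 + 2*t)) = sqrt(t + 2*t*(6 + 2*t)))
P(q) = sqrt(165) (P(q) = sqrt(5*(13 + 4*5)) = sqrt(5*(13 + 20)) = sqrt(5*33) = sqrt(165))
H = -48 (H = -6*8 = -48)
P(v)*H + 117 = sqrt(165)*(-48) + 117 = -48*sqrt(165) + 117 = 117 - 48*sqrt(165)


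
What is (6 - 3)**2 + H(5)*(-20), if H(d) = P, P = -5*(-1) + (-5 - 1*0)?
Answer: 9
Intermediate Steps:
P = 0 (P = 5 + (-5 + 0) = 5 - 5 = 0)
H(d) = 0
(6 - 3)**2 + H(5)*(-20) = (6 - 3)**2 + 0*(-20) = 3**2 + 0 = 9 + 0 = 9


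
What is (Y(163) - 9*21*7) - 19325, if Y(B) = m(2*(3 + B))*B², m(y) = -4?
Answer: -126924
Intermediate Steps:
Y(B) = -4*B²
(Y(163) - 9*21*7) - 19325 = (-4*163² - 9*21*7) - 19325 = (-4*26569 - 189*7) - 19325 = (-106276 - 1323) - 19325 = -107599 - 19325 = -126924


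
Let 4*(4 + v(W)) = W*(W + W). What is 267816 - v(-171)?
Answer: 506399/2 ≈ 2.5320e+5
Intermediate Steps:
v(W) = -4 + W²/2 (v(W) = -4 + (W*(W + W))/4 = -4 + (W*(2*W))/4 = -4 + (2*W²)/4 = -4 + W²/2)
267816 - v(-171) = 267816 - (-4 + (½)*(-171)²) = 267816 - (-4 + (½)*29241) = 267816 - (-4 + 29241/2) = 267816 - 1*29233/2 = 267816 - 29233/2 = 506399/2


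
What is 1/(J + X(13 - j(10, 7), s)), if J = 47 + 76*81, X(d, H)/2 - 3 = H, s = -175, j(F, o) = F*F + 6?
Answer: 1/5859 ≈ 0.00017068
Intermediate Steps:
j(F, o) = 6 + F² (j(F, o) = F² + 6 = 6 + F²)
X(d, H) = 6 + 2*H
J = 6203 (J = 47 + 6156 = 6203)
1/(J + X(13 - j(10, 7), s)) = 1/(6203 + (6 + 2*(-175))) = 1/(6203 + (6 - 350)) = 1/(6203 - 344) = 1/5859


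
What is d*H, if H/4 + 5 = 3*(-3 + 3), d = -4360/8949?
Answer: 87200/8949 ≈ 9.7441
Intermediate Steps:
d = -4360/8949 (d = -4360*1/8949 = -4360/8949 ≈ -0.48721)
H = -20 (H = -20 + 4*(3*(-3 + 3)) = -20 + 4*(3*0) = -20 + 4*0 = -20 + 0 = -20)
d*H = -4360/8949*(-20) = 87200/8949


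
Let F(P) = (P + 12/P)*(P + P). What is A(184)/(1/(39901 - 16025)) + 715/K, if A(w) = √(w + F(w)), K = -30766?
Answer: -715/30766 + 95504*√4245 ≈ 6.2224e+6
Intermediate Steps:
F(P) = 2*P*(P + 12/P) (F(P) = (P + 12/P)*(2*P) = 2*P*(P + 12/P))
A(w) = √(24 + w + 2*w²) (A(w) = √(w + (24 + 2*w²)) = √(24 + w + 2*w²))
A(184)/(1/(39901 - 16025)) + 715/K = √(24 + 184 + 2*184²)/(1/(39901 - 16025)) + 715/(-30766) = √(24 + 184 + 2*33856)/(1/23876) + 715*(-1/30766) = √(24 + 184 + 67712)/(1/23876) - 715/30766 = √67920*23876 - 715/30766 = (4*√4245)*23876 - 715/30766 = 95504*√4245 - 715/30766 = -715/30766 + 95504*√4245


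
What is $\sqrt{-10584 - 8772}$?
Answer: $2 i \sqrt{4839} \approx 139.13 i$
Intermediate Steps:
$\sqrt{-10584 - 8772} = \sqrt{-19356} = 2 i \sqrt{4839}$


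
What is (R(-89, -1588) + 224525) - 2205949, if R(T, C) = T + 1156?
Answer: -1980357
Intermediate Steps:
R(T, C) = 1156 + T
(R(-89, -1588) + 224525) - 2205949 = ((1156 - 89) + 224525) - 2205949 = (1067 + 224525) - 2205949 = 225592 - 2205949 = -1980357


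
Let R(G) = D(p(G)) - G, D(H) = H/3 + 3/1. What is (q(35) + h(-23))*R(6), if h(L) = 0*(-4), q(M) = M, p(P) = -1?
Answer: -350/3 ≈ -116.67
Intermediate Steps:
D(H) = 3 + H/3 (D(H) = H*(⅓) + 3*1 = H/3 + 3 = 3 + H/3)
R(G) = 8/3 - G (R(G) = (3 + (⅓)*(-1)) - G = (3 - ⅓) - G = 8/3 - G)
h(L) = 0
(q(35) + h(-23))*R(6) = (35 + 0)*(8/3 - 1*6) = 35*(8/3 - 6) = 35*(-10/3) = -350/3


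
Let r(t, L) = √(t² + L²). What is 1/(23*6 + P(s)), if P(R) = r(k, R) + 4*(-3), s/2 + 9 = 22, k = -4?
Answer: 63/7592 - √173/7592 ≈ 0.0065657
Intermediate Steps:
s = 26 (s = -18 + 2*22 = -18 + 44 = 26)
r(t, L) = √(L² + t²)
P(R) = -12 + √(16 + R²) (P(R) = √(R² + (-4)²) + 4*(-3) = √(R² + 16) - 12 = √(16 + R²) - 12 = -12 + √(16 + R²))
1/(23*6 + P(s)) = 1/(23*6 + (-12 + √(16 + 26²))) = 1/(138 + (-12 + √(16 + 676))) = 1/(138 + (-12 + √692)) = 1/(138 + (-12 + 2*√173)) = 1/(126 + 2*√173)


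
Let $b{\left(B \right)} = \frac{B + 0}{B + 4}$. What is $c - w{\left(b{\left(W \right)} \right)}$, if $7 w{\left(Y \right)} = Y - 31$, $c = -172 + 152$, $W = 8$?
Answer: $- \frac{47}{3} \approx -15.667$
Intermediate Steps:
$c = -20$
$b{\left(B \right)} = \frac{B}{4 + B}$
$w{\left(Y \right)} = - \frac{31}{7} + \frac{Y}{7}$ ($w{\left(Y \right)} = \frac{Y - 31}{7} = \frac{-31 + Y}{7} = - \frac{31}{7} + \frac{Y}{7}$)
$c - w{\left(b{\left(W \right)} \right)} = -20 - \left(- \frac{31}{7} + \frac{8 \frac{1}{4 + 8}}{7}\right) = -20 - \left(- \frac{31}{7} + \frac{8 \cdot \frac{1}{12}}{7}\right) = -20 - \left(- \frac{31}{7} + \frac{1}{7} \cdot \frac{2}{3}\right) = -20 - \left(- \frac{31}{7} + \frac{2}{21}\right) = -20 - - \frac{13}{3} = -20 + \frac{13}{3} = - \frac{47}{3}$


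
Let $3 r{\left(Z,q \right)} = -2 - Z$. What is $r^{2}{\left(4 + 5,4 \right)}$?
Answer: $\frac{121}{9} \approx 13.444$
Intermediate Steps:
$r{\left(Z,q \right)} = - \frac{2}{3} - \frac{Z}{3}$ ($r{\left(Z,q \right)} = \frac{-2 - Z}{3} = - \frac{2}{3} - \frac{Z}{3}$)
$r^{2}{\left(4 + 5,4 \right)} = \left(- \frac{2}{3} - \frac{4 + 5}{3}\right)^{2} = \left(- \frac{2}{3} - 3\right)^{2} = \left(- \frac{11}{3}\right)^{2} = \frac{121}{9}$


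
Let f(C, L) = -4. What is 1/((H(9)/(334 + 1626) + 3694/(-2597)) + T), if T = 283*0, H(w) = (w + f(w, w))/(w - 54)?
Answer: -934920/1329893 ≈ -0.70300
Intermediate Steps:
H(w) = (-4 + w)/(-54 + w) (H(w) = (w - 4)/(w - 54) = (-4 + w)/(-54 + w))
T = 0
1/((H(9)/(334 + 1626) + 3694/(-2597)) + T) = 1/((((-4 + 9)/(-54 + 9))/(334 + 1626) + 3694/(-2597)) + 0) = 1/(((5/(-45))/1960 + 3694*(-1/2597)) + 0) = 1/((-1/45*5*(1/1960) - 3694/2597) + 0) = 1/((-⅑*1/1960 - 3694/2597) + 0) = 1/((-1/17640 - 3694/2597) + 0) = 1/(-1329893/934920 + 0) = 1/(-1329893/934920) = -934920/1329893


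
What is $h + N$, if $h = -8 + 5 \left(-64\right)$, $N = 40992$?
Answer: $40664$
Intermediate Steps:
$h = -328$ ($h = -8 - 320 = -328$)
$h + N = -328 + 40992 = 40664$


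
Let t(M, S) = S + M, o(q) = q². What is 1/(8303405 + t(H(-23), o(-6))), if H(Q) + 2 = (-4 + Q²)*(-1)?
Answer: 1/8302914 ≈ 1.2044e-7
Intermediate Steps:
H(Q) = 2 - Q² (H(Q) = -2 + (-4 + Q²)*(-1) = -2 + (4 - Q²) = 2 - Q²)
t(M, S) = M + S
1/(8303405 + t(H(-23), o(-6))) = 1/(8303405 + ((2 - 1*(-23)²) + (-6)²)) = 1/(8303405 + ((2 - 1*529) + 36)) = 1/(8303405 + ((2 - 529) + 36)) = 1/(8303405 + (-527 + 36)) = 1/(8303405 - 491) = 1/8302914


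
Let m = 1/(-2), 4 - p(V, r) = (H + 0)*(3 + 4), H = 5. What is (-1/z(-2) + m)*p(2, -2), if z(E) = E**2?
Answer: 93/4 ≈ 23.250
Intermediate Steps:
p(V, r) = -31 (p(V, r) = 4 - (5 + 0)*(3 + 4) = 4 - 5*7 = 4 - 1*35 = 4 - 35 = -31)
m = -1/2 (m = 1*(-1/2) = -1/2 ≈ -0.50000)
(-1/z(-2) + m)*p(2, -2) = (-1/((-2)**2) - 1/2)*(-31) = (-1/4 - 1/2)*(-31) = -3/4*(-31) = 93/4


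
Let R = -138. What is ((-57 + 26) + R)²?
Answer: 28561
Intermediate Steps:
((-57 + 26) + R)² = ((-57 + 26) - 138)² = (-31 - 138)² = (-169)² = 28561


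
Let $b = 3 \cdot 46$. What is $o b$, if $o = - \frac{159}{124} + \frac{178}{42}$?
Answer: $\frac{177031}{434} \approx 407.91$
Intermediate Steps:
$b = 138$
$o = \frac{7697}{2604}$ ($o = \left(-159\right) \frac{1}{124} + 178 \cdot \frac{1}{42} = - \frac{159}{124} + \frac{89}{21} = \frac{7697}{2604} \approx 2.9558$)
$o b = \frac{7697}{2604} \cdot 138 = \frac{177031}{434}$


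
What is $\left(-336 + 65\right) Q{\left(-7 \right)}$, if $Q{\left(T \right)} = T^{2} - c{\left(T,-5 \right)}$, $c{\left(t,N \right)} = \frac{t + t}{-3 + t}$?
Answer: $- \frac{64498}{5} \approx -12900.0$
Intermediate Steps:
$c{\left(t,N \right)} = \frac{2 t}{-3 + t}$
$Q{\left(T \right)} = T^{2} - \frac{2 T}{-3 + T}$
$\left(-336 + 65\right) Q{\left(-7 \right)} = \left(-336 + 65\right) \left(- \frac{7 \left(-2 - 7 \left(-3 - 7\right)\right)}{-3 - 7}\right) = - 271 \left(- \frac{7 \left(-2 - -70\right)}{-10}\right) = - 271 \left(\left(-7\right) \left(- \frac{1}{10}\right) \left(-2 + 70\right)\right) = - 271 \left(\left(-7\right) \left(- \frac{1}{10}\right) 68\right) = \left(-271\right) \frac{238}{5} = - \frac{64498}{5}$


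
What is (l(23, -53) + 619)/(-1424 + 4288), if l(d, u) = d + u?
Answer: 589/2864 ≈ 0.20566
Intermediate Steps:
(l(23, -53) + 619)/(-1424 + 4288) = ((23 - 53) + 619)/(-1424 + 4288) = (-30 + 619)/2864 = 589*(1/2864) = 589/2864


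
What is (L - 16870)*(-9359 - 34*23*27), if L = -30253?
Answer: 1435979179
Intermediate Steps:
(L - 16870)*(-9359 - 34*23*27) = (-30253 - 16870)*(-9359 - 34*23*27) = -47123*(-9359 - 782*27) = -47123*(-9359 - 21114) = -47123*(-30473) = 1435979179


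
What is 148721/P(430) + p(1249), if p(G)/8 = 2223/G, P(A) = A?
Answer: 193399649/537070 ≈ 360.10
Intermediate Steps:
p(G) = 17784/G (p(G) = 8*(2223/G) = 17784/G)
148721/P(430) + p(1249) = 148721/430 + 17784/1249 = 193399649/537070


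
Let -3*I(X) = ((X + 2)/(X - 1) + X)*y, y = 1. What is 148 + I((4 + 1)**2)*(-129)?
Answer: 10171/8 ≈ 1271.4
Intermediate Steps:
I(X) = -X/3 - (2 + X)/(3*(-1 + X)) (I(X) = -((X + 2)/(X - 1) + X)/3 = -((2 + X)/(-1 + X) + X)/3 = -(X + (2 + X)/(-1 + X))/3 = -X/3 - (2 + X)/(3*(-1 + X)))
148 + I((4 + 1)**2)*(-129) = 148 + ((-2 - ((4 + 1)**2)**2)/(3*(-1 + (4 + 1)**2)))*(-129) = 148 + ((-2 - (5**2)**2)/(3*(-1 + 5**2)))*(-129) = 148 + ((-2 - 1*25**2)/(3*(-1 + 25)))*(-129) = 148 + ((1/3)*(-2 - 1*625)/24)*(-129) = 148 + ((1/3)*(1/24)*(-2 - 625))*(-129) = 148 + ((1/3)*(1/24)*(-627))*(-129) = 148 - 209/24*(-129) = 148 + 8987/8 = 10171/8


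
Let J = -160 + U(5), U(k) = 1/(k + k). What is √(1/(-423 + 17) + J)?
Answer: I*√164735515/1015 ≈ 12.645*I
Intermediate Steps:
U(k) = 1/(2*k)
J = -1599/10 (J = -160 + (½)/5 = -160 + (½)*(⅕) = -160 + ⅒ = -1599/10 ≈ -159.90)
√(1/(-423 + 17) + J) = √(1/(-423 + 17) - 1599/10) = √(1/(-406) - 1599/10) = √(-1/406 - 1599/10) = √(-162301/1015) = I*√164735515/1015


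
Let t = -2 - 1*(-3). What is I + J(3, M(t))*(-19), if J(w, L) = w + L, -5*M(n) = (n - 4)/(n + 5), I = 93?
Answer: 341/10 ≈ 34.100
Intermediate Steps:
t = 1 (t = -2 + 3 = 1)
M(n) = -(-4 + n)/(5*(5 + n)) (M(n) = -(n - 4)/(5*(n + 5)) = -(-4 + n)/(5*(5 + n)))
J(w, L) = L + w
I + J(3, M(t))*(-19) = 93 + ((4 - 1*1)/(5*(5 + 1)) + 3)*(-19) = 93 + ((1/5)*(4 - 1)/6 + 3)*(-19) = 93 + ((1/5)*(1/6)*3 + 3)*(-19) = 93 + (1/10 + 3)*(-19) = 93 + (31/10)*(-19) = 93 - 589/10 = 341/10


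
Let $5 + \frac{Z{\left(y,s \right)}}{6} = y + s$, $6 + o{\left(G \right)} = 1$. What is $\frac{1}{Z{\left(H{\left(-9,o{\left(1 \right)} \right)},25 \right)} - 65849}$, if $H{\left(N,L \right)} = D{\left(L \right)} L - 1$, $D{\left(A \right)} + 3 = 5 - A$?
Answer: $- \frac{1}{65945} \approx -1.5164 \cdot 10^{-5}$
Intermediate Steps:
$D{\left(A \right)} = 2 - A$ ($D{\left(A \right)} = -3 - \left(-5 + A\right) = 2 - A$)
$o{\left(G \right)} = -5$ ($o{\left(G \right)} = -6 + 1 = -5$)
$H{\left(N,L \right)} = -1 + L \left(2 - L\right)$ ($H{\left(N,L \right)} = \left(2 - L\right) L - 1 = L \left(2 - L\right) - 1 = -1 + L \left(2 - L\right)$)
$Z{\left(y,s \right)} = -30 + 6 s + 6 y$ ($Z{\left(y,s \right)} = -30 + 6 \left(y + s\right) = -30 + 6 \left(s + y\right) = -30 + \left(6 s + 6 y\right) = -30 + 6 s + 6 y$)
$\frac{1}{Z{\left(H{\left(-9,o{\left(1 \right)} \right)},25 \right)} - 65849} = \frac{1}{\left(-30 + 6 \cdot 25 + 6 \left(-1 - - 5 \left(-2 - 5\right)\right)\right) - 65849} = \frac{1}{\left(-30 + 150 + 6 \left(-1 - \left(-5\right) \left(-7\right)\right)\right) - 65849} = \frac{1}{\left(-30 + 150 + 6 \left(-1 - 35\right)\right) - 65849} = \frac{1}{\left(-30 + 150 + 6 \left(-36\right)\right) - 65849} = \frac{1}{\left(-30 + 150 - 216\right) - 65849} = \frac{1}{-96 - 65849} = \frac{1}{-65945} = - \frac{1}{65945}$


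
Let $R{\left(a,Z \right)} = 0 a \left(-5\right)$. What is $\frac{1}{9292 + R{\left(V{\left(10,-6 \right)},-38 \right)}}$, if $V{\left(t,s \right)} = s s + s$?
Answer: $\frac{1}{9292} \approx 0.00010762$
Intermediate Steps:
$V{\left(t,s \right)} = s + s^{2}$ ($V{\left(t,s \right)} = s^{2} + s = s + s^{2}$)
$R{\left(a,Z \right)} = 0$ ($R{\left(a,Z \right)} = 0 \left(-5\right) = 0$)
$\frac{1}{9292 + R{\left(V{\left(10,-6 \right)},-38 \right)}} = \frac{1}{9292 + 0} = \frac{1}{9292}$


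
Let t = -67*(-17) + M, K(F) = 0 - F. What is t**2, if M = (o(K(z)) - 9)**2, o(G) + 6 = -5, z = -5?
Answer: 2368521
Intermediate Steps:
K(F) = -F
o(G) = -11 (o(G) = -6 - 5 = -11)
M = 400 (M = (-11 - 9)**2 = (-20)**2 = 400)
t = 1539 (t = -67*(-17) + 400 = 1139 + 400 = 1539)
t**2 = 1539**2 = 2368521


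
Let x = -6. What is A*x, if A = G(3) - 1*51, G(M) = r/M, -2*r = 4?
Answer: 310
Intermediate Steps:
r = -2 (r = -½*4 = -2)
G(M) = -2/M
A = -155/3 (A = -2/3 - 1*51 = -2*⅓ - 51 = -⅔ - 51 = -155/3 ≈ -51.667)
A*x = -155/3*(-6) = 310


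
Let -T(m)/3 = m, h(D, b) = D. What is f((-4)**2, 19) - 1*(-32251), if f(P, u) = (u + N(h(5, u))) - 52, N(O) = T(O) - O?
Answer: 32198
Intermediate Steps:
T(m) = -3*m
N(O) = -4*O (N(O) = -3*O - O = -4*O)
f(P, u) = -72 + u (f(P, u) = (u - 4*5) - 52 = (u - 20) - 52 = (-20 + u) - 52 = -72 + u)
f((-4)**2, 19) - 1*(-32251) = (-72 + 19) - 1*(-32251) = -53 + 32251 = 32198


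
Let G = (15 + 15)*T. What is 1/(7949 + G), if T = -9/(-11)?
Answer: 11/87709 ≈ 0.00012541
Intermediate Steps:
T = 9/11 (T = -9*(-1/11) = 9/11 ≈ 0.81818)
G = 270/11 (G = (15 + 15)*(9/11) = 30*(9/11) = 270/11 ≈ 24.545)
1/(7949 + G) = 1/(7949 + 270/11) = 1/(87709/11) = 11/87709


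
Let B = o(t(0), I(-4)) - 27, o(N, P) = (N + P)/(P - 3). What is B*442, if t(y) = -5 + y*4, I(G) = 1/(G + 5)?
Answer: -11050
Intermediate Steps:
I(G) = 1/(5 + G)
t(y) = -5 + 4*y
o(N, P) = (N + P)/(-3 + P)
B = -25 (B = ((-5 + 4*0) + 1/(5 - 4))/(-3 + 1/(5 - 4)) - 27 = ((-5 + 0) + 1/1)/(-3 + 1/1) - 27 = (-5 + 1)/(-3 + 1) - 27 = -4/(-2) - 27 = -½*(-4) - 27 = 2 - 27 = -25)
B*442 = -25*442 = -11050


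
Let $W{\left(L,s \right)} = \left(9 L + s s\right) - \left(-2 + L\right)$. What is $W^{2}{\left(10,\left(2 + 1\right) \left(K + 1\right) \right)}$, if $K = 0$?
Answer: $8281$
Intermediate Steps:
$W{\left(L,s \right)} = 2 + s^{2} + 8 L$ ($W{\left(L,s \right)} = \left(9 L + s^{2}\right) - \left(-2 + L\right) = \left(s^{2} + 9 L\right) - \left(-2 + L\right) = 2 + s^{2} + 8 L$)
$W^{2}{\left(10,\left(2 + 1\right) \left(K + 1\right) \right)} = \left(2 + \left(\left(2 + 1\right) \left(0 + 1\right)\right)^{2} + 8 \cdot 10\right)^{2} = \left(2 + \left(3 \cdot 1\right)^{2} + 80\right)^{2} = \left(2 + 3^{2} + 80\right)^{2} = \left(2 + 9 + 80\right)^{2} = 91^{2} = 8281$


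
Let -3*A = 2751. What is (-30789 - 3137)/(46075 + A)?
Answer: -16963/22579 ≈ -0.75127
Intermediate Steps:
A = -917 (A = -⅓*2751 = -917)
(-30789 - 3137)/(46075 + A) = (-30789 - 3137)/(46075 - 917) = -33926/45158 = -33926*1/45158 = -16963/22579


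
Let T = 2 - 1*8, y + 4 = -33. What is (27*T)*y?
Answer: 5994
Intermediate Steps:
y = -37 (y = -4 - 33 = -37)
T = -6 (T = 2 - 8 = -6)
(27*T)*y = (27*(-6))*(-37) = -162*(-37) = 5994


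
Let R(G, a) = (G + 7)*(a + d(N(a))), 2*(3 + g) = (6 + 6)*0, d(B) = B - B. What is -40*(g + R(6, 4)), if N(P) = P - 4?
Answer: -1960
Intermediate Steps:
N(P) = -4 + P
d(B) = 0
g = -3 (g = -3 + ((6 + 6)*0)/2 = -3 + (12*0)/2 = -3 + (1/2)*0 = -3 + 0 = -3)
R(G, a) = a*(7 + G) (R(G, a) = (G + 7)*(a + 0) = (7 + G)*a = a*(7 + G))
-40*(g + R(6, 4)) = -40*(-3 + 4*(7 + 6)) = -40*(-3 + 4*13) = -40*(-3 + 52) = -40*49 = -1960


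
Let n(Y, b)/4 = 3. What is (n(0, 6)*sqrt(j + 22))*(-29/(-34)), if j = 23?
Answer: 522*sqrt(5)/17 ≈ 68.660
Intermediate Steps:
n(Y, b) = 12 (n(Y, b) = 4*3 = 12)
(n(0, 6)*sqrt(j + 22))*(-29/(-34)) = (12*sqrt(23 + 22))*(-29/(-34)) = (12*sqrt(45))*(-29*(-1/34)) = (12*(3*sqrt(5)))*(29/34) = (36*sqrt(5))*(29/34) = 522*sqrt(5)/17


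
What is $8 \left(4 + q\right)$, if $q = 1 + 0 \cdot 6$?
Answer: $40$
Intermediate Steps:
$q = 1$ ($q = 1 + 0 = 1$)
$8 \left(4 + q\right) = 8 \left(4 + 1\right) = 8 \cdot 5 = 40$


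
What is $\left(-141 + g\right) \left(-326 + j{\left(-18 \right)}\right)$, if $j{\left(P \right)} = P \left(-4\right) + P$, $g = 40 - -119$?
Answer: $-4896$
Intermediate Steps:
$g = 159$ ($g = 40 + 119 = 159$)
$j{\left(P \right)} = - 3 P$ ($j{\left(P \right)} = - 4 P + P = - 3 P$)
$\left(-141 + g\right) \left(-326 + j{\left(-18 \right)}\right) = \left(-141 + 159\right) \left(-326 - -54\right) = 18 \left(-326 + 54\right) = 18 \left(-272\right) = -4896$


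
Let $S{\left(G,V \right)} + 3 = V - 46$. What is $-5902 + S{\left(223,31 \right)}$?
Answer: $-5920$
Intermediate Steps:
$S{\left(G,V \right)} = -49 + V$ ($S{\left(G,V \right)} = -3 + \left(V - 46\right) = -3 + \left(-46 + V\right) = -49 + V$)
$-5902 + S{\left(223,31 \right)} = -5902 + \left(-49 + 31\right) = -5902 - 18 = -5920$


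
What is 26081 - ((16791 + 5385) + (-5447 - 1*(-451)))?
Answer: 8901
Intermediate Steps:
26081 - ((16791 + 5385) + (-5447 - 1*(-451))) = 26081 - (22176 + (-5447 + 451)) = 26081 - (22176 - 4996) = 26081 - 1*17180 = 26081 - 17180 = 8901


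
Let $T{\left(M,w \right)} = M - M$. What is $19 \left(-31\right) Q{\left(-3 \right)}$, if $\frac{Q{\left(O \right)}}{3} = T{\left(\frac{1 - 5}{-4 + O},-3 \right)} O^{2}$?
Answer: $0$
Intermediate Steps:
$T{\left(M,w \right)} = 0$
$Q{\left(O \right)} = 0$ ($Q{\left(O \right)} = 3 \cdot 0 O^{2} = 3 \cdot 0 = 0$)
$19 \left(-31\right) Q{\left(-3 \right)} = 19 \left(-31\right) 0 = \left(-589\right) 0 = 0$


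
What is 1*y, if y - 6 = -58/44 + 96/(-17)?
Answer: -361/374 ≈ -0.96524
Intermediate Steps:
y = -361/374 (y = 6 + (-58/44 + 96/(-17)) = 6 + (-58*1/44 + 96*(-1/17)) = 6 + (-29/22 - 96/17) = 6 - 2605/374 = -361/374 ≈ -0.96524)
1*y = 1*(-361/374) = -361/374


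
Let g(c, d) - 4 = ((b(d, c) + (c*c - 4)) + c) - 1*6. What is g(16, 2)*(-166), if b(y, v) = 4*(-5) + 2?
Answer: -41168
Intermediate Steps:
b(y, v) = -18 (b(y, v) = -20 + 2 = -18)
g(c, d) = -24 + c + c² (g(c, d) = 4 + (((-18 + (c*c - 4)) + c) - 1*6) = 4 + (((-18 + (c² - 4)) + c) - 6) = 4 + (((-18 + (-4 + c²)) + c) - 6) = 4 + (((-22 + c²) + c) - 6) = 4 + ((-22 + c + c²) - 6) = 4 + (-28 + c + c²) = -24 + c + c²)
g(16, 2)*(-166) = (-24 + 16 + 16²)*(-166) = (-24 + 16 + 256)*(-166) = 248*(-166) = -41168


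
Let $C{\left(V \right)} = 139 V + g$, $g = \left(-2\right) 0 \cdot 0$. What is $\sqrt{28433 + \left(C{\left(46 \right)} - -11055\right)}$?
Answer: $3 \sqrt{5098} \approx 214.2$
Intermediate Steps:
$g = 0$ ($g = 0 \cdot 0 = 0$)
$C{\left(V \right)} = 139 V$ ($C{\left(V \right)} = 139 V + 0 = 139 V$)
$\sqrt{28433 + \left(C{\left(46 \right)} - -11055\right)} = \sqrt{28433 + \left(139 \cdot 46 - -11055\right)} = \sqrt{28433 + \left(6394 + 11055\right)} = \sqrt{28433 + 17449} = \sqrt{45882} = 3 \sqrt{5098}$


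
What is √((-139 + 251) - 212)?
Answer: 10*I ≈ 10.0*I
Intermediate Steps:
√((-139 + 251) - 212) = √(112 - 212) = √(-100) = 10*I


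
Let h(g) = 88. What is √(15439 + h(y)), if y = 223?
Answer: √15527 ≈ 124.61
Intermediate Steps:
√(15439 + h(y)) = √(15439 + 88) = √15527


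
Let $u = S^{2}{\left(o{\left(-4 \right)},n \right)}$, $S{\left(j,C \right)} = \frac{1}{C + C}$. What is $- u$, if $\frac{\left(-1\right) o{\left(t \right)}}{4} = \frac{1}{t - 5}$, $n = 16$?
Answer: $- \frac{1}{1024} \approx -0.00097656$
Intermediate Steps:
$o{\left(t \right)} = - \frac{4}{-5 + t}$ ($o{\left(t \right)} = - \frac{4}{t - 5} = - \frac{4}{-5 + t}$)
$S{\left(j,C \right)} = \frac{1}{2 C}$
$u = \frac{1}{1024}$ ($u = \left(\frac{1}{2 \cdot 16}\right)^{2} = \left(\frac{1}{2} \cdot \frac{1}{16}\right)^{2} = \left(\frac{1}{32}\right)^{2} = \frac{1}{1024} \approx 0.00097656$)
$- u = \left(-1\right) \frac{1}{1024} = - \frac{1}{1024}$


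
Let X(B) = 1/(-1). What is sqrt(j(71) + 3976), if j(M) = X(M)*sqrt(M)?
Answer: sqrt(3976 - sqrt(71)) ≈ 62.989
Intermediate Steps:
X(B) = -1
j(M) = -sqrt(M)
sqrt(j(71) + 3976) = sqrt(-sqrt(71) + 3976) = sqrt(3976 - sqrt(71))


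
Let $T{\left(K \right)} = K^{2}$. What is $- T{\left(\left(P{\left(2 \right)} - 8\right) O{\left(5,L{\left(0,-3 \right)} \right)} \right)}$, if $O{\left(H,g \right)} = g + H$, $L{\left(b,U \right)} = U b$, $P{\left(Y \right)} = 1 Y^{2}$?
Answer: $-400$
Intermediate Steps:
$P{\left(Y \right)} = Y^{2}$
$O{\left(H,g \right)} = H + g$
$- T{\left(\left(P{\left(2 \right)} - 8\right) O{\left(5,L{\left(0,-3 \right)} \right)} \right)} = - \left(\left(2^{2} - 8\right) \left(5 - 0\right)\right)^{2} = - \left(\left(4 - 8\right) \left(5 + 0\right)\right)^{2} = - \left(\left(-4\right) 5\right)^{2} = - \left(-20\right)^{2} = \left(-1\right) 400 = -400$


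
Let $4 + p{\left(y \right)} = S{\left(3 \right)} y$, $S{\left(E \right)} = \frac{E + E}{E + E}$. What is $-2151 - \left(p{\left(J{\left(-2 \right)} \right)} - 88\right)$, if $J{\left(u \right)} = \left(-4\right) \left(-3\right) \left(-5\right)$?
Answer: $-1999$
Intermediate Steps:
$S{\left(E \right)} = 1$ ($S{\left(E \right)} = \frac{2 E}{2 E} = 2 E \frac{1}{2 E} = 1$)
$J{\left(u \right)} = -60$ ($J{\left(u \right)} = 12 \left(-5\right) = -60$)
$p{\left(y \right)} = -4 + y$ ($p{\left(y \right)} = -4 + 1 y = -4 + y$)
$-2151 - \left(p{\left(J{\left(-2 \right)} \right)} - 88\right) = -2151 - \left(\left(-4 - 60\right) - 88\right) = -2151 - \left(-64 - 88\right) = -2151 - -152 = -2151 + 152 = -1999$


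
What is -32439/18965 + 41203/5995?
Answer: 117388618/22739035 ≈ 5.1624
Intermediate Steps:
-32439/18965 + 41203/5995 = 117388618/22739035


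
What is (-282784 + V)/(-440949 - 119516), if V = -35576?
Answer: 63672/112093 ≈ 0.56803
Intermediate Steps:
(-282784 + V)/(-440949 - 119516) = (-282784 - 35576)/(-440949 - 119516) = -318360/(-560465) = -318360*(-1/560465) = 63672/112093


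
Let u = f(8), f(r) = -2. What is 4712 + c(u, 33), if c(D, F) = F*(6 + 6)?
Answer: 5108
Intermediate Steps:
u = -2
c(D, F) = 12*F (c(D, F) = F*12 = 12*F)
4712 + c(u, 33) = 4712 + 12*33 = 4712 + 396 = 5108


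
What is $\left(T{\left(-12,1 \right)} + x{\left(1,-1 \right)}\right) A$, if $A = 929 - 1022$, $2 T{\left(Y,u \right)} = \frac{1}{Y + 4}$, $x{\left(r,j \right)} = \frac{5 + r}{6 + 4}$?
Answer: $- \frac{3999}{80} \approx -49.987$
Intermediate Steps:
$x{\left(r,j \right)} = \frac{1}{2} + \frac{r}{10}$ ($x{\left(r,j \right)} = \frac{5 + r}{10} = \left(5 + r\right) \frac{1}{10} = \frac{1}{2} + \frac{r}{10}$)
$T{\left(Y,u \right)} = \frac{1}{2 \left(4 + Y\right)}$ ($T{\left(Y,u \right)} = \frac{1}{2 \left(Y + 4\right)} = \frac{1}{2 \left(4 + Y\right)}$)
$A = -93$
$\left(T{\left(-12,1 \right)} + x{\left(1,-1 \right)}\right) A = \left(\frac{1}{2 \left(4 - 12\right)} + \left(\frac{1}{2} + \frac{1}{10} \cdot 1\right)\right) \left(-93\right) = \left(\frac{1}{2 \left(-8\right)} + \left(\frac{1}{2} + \frac{1}{10}\right)\right) \left(-93\right) = \left(\frac{1}{2} \left(- \frac{1}{8}\right) + \frac{3}{5}\right) \left(-93\right) = \left(- \frac{1}{16} + \frac{3}{5}\right) \left(-93\right) = \frac{43}{80} \left(-93\right) = - \frac{3999}{80}$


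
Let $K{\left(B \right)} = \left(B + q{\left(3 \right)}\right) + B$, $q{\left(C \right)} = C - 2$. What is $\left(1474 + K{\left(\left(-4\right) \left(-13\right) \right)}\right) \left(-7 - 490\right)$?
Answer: $-784763$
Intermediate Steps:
$q{\left(C \right)} = -2 + C$
$K{\left(B \right)} = 1 + 2 B$ ($K{\left(B \right)} = \left(B + \left(-2 + 3\right)\right) + B = \left(B + 1\right) + B = \left(1 + B\right) + B = 1 + 2 B$)
$\left(1474 + K{\left(\left(-4\right) \left(-13\right) \right)}\right) \left(-7 - 490\right) = \left(1474 + \left(1 + 2 \left(\left(-4\right) \left(-13\right)\right)\right)\right) \left(-7 - 490\right) = \left(1474 + \left(1 + 2 \cdot 52\right)\right) \left(-497\right) = \left(1474 + \left(1 + 104\right)\right) \left(-497\right) = \left(1474 + 105\right) \left(-497\right) = 1579 \left(-497\right) = -784763$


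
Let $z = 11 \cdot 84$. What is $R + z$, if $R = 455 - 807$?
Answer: $572$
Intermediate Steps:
$R = -352$ ($R = 455 - 807 = -352$)
$z = 924$
$R + z = -352 + 924 = 572$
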